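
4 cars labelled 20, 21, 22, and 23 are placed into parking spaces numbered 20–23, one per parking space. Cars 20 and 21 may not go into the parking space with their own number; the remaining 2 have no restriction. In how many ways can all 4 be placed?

Let Aᵢ (for i ∈ {20, 21}) be the placements that put car i in its forbidden parking space. Any j of these fix j positions, leaving (4−j)! ways to fill the rest, and there are C(2,j) ways to pick which j.
By inclusion–exclusion, the number of valid placements is Σ_{j=0}^{2} (−1)^j C(2,j)·(4−j)!.
Computing: 24 − 12 + 2 = 14.

14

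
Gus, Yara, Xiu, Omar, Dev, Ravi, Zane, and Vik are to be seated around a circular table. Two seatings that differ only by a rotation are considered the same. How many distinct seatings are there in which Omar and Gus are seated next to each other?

1440

Glue Omar and Gus into a block (2 internal orders). Seating 7 units around a circle gives (6)! arrangements.
So 2 × (6)! = 2 × 720 = 1440.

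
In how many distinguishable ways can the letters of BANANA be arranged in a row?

60

The 6 letters of BANANA have repeats: A appearing 3 times and N appearing twice.
The number of distinct arrangements is 6!/(3!·2!) = 720/12 = 60.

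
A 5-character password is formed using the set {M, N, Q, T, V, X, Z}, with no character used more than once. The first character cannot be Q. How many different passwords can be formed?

2160

The first character has 7−1 = 6 choices (anything except Q).
The remaining 4 characters are filled from the other 6 symbols without repetition: 6 × 5 × 4 × 3 = 360.
Total: 6 × 360 = 2160.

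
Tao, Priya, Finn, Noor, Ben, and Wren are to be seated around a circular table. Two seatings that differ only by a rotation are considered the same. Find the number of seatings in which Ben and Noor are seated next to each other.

Glue Ben and Noor into a block (2 internal orders). Seating 5 units around a circle gives (4)! arrangements.
So 2 × (4)! = 2 × 24 = 48.

48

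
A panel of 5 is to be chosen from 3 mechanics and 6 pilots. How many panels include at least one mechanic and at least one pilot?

120

With no constraint there are C(9,5) = 126 possible selections.
Selections missing a whole group: no mechanics → C(6,5) = 6; no pilots → C(3,5) = 0.
Both groups omitted at once is impossible, so 126 − 6 = 120.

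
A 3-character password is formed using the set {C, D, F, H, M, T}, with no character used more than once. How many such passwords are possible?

120

With no repetition, fill the 3 characters in order: 6 choices, then 5, down to 4.
That product is 6 × 5 × 4 = 120.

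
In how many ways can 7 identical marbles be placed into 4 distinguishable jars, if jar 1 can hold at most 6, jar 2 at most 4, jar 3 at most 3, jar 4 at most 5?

85

By stars and bars, unrestricted non-negative solutions to x_1+…+x_4 = 7 number C(7+3,3) = 120.
Subtract solutions that violate a single cap (substitute x_i' = x_i − (cap_i+1)): x_1 ≥ 7 gives C(3,3) = 1; x_2 ≥ 5 gives C(5,3) = 10; x_3 ≥ 4 gives C(6,3) = 20; x_4 ≥ 6 gives C(4,3) = 4. Together 35.
No two caps can be exceeded simultaneously, so the pair terms are all 0.
By inclusion–exclusion the count is 120 − 35 + 0 = 85.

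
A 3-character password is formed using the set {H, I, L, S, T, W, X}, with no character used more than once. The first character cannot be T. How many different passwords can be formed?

180

The first character has 7−1 = 6 choices (anything except T).
The remaining 2 characters are filled from the other 6 symbols without repetition: 6 × 5 = 30.
Total: 6 × 30 = 180.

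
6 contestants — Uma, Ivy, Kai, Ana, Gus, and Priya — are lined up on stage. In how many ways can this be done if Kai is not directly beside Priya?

Of the 6! = 720 arrangements, those with Kai and Priya adjacent number 2 × 5! = 240 (treat the pair as a block with 2 internal orders).
Complementary counting: 720 − 240 = 480.

480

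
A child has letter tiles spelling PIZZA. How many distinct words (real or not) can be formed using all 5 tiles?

60

The 5 letters of PIZZA have repeats: Z appearing twice.
So there are 5! / (2!) = 60 distinguishable arrangements.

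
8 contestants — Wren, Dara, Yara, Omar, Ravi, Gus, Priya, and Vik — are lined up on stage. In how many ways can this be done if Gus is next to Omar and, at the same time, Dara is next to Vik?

Treat {Gus,Omar} as one block (2 orders) and {Dara,Vik} as another (2 orders).
That leaves 6 units to arrange: 2 × 2 × 6! = 4 × 720 = 2880.

2880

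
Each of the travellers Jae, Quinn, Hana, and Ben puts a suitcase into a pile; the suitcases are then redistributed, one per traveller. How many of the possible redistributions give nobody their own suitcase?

9

Let Aᵢ be the assignments in which traveller i gets their own suitcase. We want the size of the complement of A₁∪…∪A_4.
By inclusion–exclusion this is Σ_{j=0}^{4} (−1)^j C(4,j)·(4−j)!.
Computing: 24 − 24 + 12 − 4 + 1 = 9.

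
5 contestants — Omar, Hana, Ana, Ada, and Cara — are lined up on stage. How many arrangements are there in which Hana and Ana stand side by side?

Glue Hana and Ana into one block (2 internal orders), leaving 4 units to arrange in a row.
That gives 2 × 4! = 2 × 24 = 48.

48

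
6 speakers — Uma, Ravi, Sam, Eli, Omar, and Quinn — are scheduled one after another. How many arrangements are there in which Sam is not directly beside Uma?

Of the 6! = 720 arrangements, those with Sam and Uma adjacent number 2 × 5! = 240 (treat the pair as a block with 2 internal orders).
Complementary counting: 720 − 240 = 480.

480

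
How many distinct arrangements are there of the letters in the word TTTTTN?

6

The 6 letters of TTTTTN have repeats: T appearing 5 times.
So there are 6! / (5!) = 6 distinguishable arrangements.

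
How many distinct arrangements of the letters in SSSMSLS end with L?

6

With the last slot taken by L, it remains to arrange the other 6 letters (SSSMSS).
Those 6 letters have S appearing 5 times, giving (6)!/(5!) = 6.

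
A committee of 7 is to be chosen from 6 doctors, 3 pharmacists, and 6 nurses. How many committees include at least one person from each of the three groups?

5571

Unrestricted: C(15,7) = 6435 ways to pick any 7 of the 15.
Selections missing a whole group: no doctors → C(9,7) = 36; no pharmacists → C(12,7) = 792; no nurses → C(9,7) = 36.
Add back selections omitting two groups (i.e. drawn from a single group): C(6,7) + C(3,7) + C(6,7) = 0.
By inclusion–exclusion: 6435 − 864 + 0 = 5571.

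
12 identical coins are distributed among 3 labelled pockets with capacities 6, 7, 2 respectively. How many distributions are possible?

By stars and bars, unrestricted non-negative solutions to x_1+…+x_3 = 12 number C(12+2,2) = 91.
Subtract solutions that violate a single cap (substitute x_i' = x_i − (cap_i+1)): x_1 ≥ 7 gives C(7,2) = 21; x_2 ≥ 8 gives C(6,2) = 15; x_3 ≥ 3 gives C(11,2) = 55. Together 91.
Add back pairs where two caps are both exceeded: 0 + 6 + 3 = 9.
By inclusion–exclusion the count is 91 − 91 + 9 = 9.

9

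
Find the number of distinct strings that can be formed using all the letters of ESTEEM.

120

The 6 letters of ESTEEM have repeats: E appearing 3 times.
The number of distinct arrangements is 6!/(3!) = 720/6 = 120.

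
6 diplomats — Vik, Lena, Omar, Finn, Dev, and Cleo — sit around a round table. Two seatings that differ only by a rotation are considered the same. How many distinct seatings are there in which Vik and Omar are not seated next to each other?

72

Without the restriction there are (5)! = 120 seatings.
Those with Vik next to Omar: fuse the pair into one unit and seat 5 units around a circle — 2·(4)! = 48.
Subtracting, 120 − 48 = 72.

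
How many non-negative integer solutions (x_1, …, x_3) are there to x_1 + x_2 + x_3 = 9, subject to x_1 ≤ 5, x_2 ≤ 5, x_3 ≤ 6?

By stars and bars, unrestricted non-negative solutions to x_1+…+x_3 = 9 number C(9+2,2) = 55.
Subtract solutions that violate a single cap (substitute x_i' = x_i − (cap_i+1)): x_1 ≥ 6 gives C(5,2) = 10; x_2 ≥ 6 gives C(5,2) = 10; x_3 ≥ 7 gives C(4,2) = 6. Together 26.
No two caps can be exceeded simultaneously, so the pair terms are all 0.
By inclusion–exclusion the count is 55 − 26 + 0 = 29.

29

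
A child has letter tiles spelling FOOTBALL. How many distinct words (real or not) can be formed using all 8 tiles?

10080

Letter multiplicities in FOOTBALL: A×1, B×1, F×1, L×2, O×2, T×1.
The number of distinct arrangements is 8!/(2!·2!) = 40320/4 = 10080.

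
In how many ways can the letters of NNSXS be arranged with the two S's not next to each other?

18

Total arrangements of NNSXS: 5!/(2!·2!) = 30.
If the two S's are adjacent, glue them into one block, leaving 4 items to arrange: (4)!/(2!) = 12 ways.
Hence 30 − 12 = 18.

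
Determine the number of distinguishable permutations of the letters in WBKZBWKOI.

The 9 letters of WBKZBWKOI have repeats: B appearing twice, K appearing twice, and W appearing twice.
Dividing 9! = 362880 by 2!·2!·2! = 8 for the repeated letters gives 45360.

45360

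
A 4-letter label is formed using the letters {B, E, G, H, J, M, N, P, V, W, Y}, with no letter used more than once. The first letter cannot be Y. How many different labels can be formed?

7200

The first letter has 11−1 = 10 choices (anything except Y).
The remaining 3 letters are filled from the other 10 symbols without repetition: 10 × 9 × 8 = 720.
Total: 10 × 720 = 7200.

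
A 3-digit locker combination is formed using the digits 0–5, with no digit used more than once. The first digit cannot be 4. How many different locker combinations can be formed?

100

The first digit has 6−1 = 5 choices (anything except 4).
The remaining 2 digits are filled from the other 5 symbols without repetition: 5 × 4 = 20.
Total: 5 × 20 = 100.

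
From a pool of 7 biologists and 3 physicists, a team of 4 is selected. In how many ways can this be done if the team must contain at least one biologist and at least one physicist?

175

Unrestricted: C(10,4) = 210 ways to pick any 4 of the 10.
Selections missing a whole group: no biologists → C(3,4) = 0; no physicists → C(7,4) = 35.
Both groups omitted at once is impossible, so 210 − 35 = 175.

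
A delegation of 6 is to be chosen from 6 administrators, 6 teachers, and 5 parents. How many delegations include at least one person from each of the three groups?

With no constraint there are C(17,6) = 12376 possible selections.
Subtract selections that omit an entire group: no administrators → C(11,6) = 462; no teachers → C(11,6) = 462; no parents → C(12,6) = 924.
Add back selections omitting two groups (i.e. drawn from a single group): C(6,6) + C(6,6) + C(5,6) = 2.
By inclusion–exclusion: 12376 − 1848 + 2 = 10530.

10530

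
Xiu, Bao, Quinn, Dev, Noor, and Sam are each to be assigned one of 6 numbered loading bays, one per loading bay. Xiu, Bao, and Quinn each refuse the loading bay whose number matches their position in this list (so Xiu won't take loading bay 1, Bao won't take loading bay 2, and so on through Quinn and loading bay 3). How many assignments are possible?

426

Let Aᵢ (for i ∈ {1, 2, 3}) be the placements that put person i in their forbidden loading bay. Any j of these fix j positions, leaving (6−j)! ways to fill the rest, and there are C(3,j) ways to pick which j.
By inclusion–exclusion, the number of valid placements is Σ_{j=0}^{3} (−1)^j C(3,j)·(6−j)!.
Computing: 720 − 360 + 72 − 6 = 426.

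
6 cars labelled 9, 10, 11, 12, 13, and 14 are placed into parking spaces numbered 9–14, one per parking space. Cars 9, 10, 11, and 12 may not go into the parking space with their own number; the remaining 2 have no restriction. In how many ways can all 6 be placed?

Let Aᵢ (for 9 ≤ i ≤ 12) be the placements that put car i in its forbidden parking space. Any j of these fix j positions, leaving (6−j)! ways to fill the rest, and there are C(4,j) ways to pick which j.
By inclusion–exclusion, the number of valid placements is Σ_{j=0}^{4} (−1)^j C(4,j)·(6−j)!.
Computing: 720 − 480 + 144 − 24 + 2 = 362.

362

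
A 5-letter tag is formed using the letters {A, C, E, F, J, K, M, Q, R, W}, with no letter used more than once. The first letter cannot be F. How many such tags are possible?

27216

The first letter has 10−1 = 9 choices (anything except F).
The remaining 4 letters are filled from the other 9 symbols without repetition: 9 × 8 × 7 × 6 = 3024.
Total: 9 × 3024 = 27216.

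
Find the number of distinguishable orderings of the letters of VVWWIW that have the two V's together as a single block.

Treat the 2 copies of V as a single block. The multiset to arrange is then {VV, I, W, W, W}, 5 items in all.
That gives (5)!/(3!) = 20 arrangements.

20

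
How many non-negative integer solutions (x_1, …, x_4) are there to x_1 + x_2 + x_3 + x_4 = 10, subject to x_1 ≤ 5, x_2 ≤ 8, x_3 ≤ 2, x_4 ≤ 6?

112

Without the upper bounds there are C(13,3) = 286 ways to split 10 among 4 variables.
Subtract solutions that violate a single cap (substitute x_i' = x_i − (cap_i+1)): x_1 ≥ 6 gives C(7,3) = 35; x_2 ≥ 9 gives C(4,3) = 4; x_3 ≥ 3 gives C(10,3) = 120; x_4 ≥ 7 gives C(6,3) = 20. Together 179.
Add back pairs where two caps are both exceeded: 0 + 4 + 0 + 0 + 0 + 1 = 5.
By inclusion–exclusion the count is 286 − 179 + 5 = 112.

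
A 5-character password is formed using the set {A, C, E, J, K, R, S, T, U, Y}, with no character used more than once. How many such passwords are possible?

This is a permutation of 5 out of 10: P(10,5) = 10!/5!.
That product is 10 × 9 × 8 × 7 × 6 = 30240.

30240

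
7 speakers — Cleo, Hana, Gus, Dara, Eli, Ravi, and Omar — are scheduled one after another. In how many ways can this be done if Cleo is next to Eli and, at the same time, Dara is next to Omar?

480

Treat {Cleo,Eli} as one block (2 orders) and {Dara,Omar} as another (2 orders).
That leaves 5 units to arrange: 2 × 2 × 5! = 4 × 120 = 480.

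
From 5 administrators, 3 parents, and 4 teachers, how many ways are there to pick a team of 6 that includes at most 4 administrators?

Split by how many administrators are chosen (0 through 4).
Sum: C(5,0)·C(7,6) + C(5,1)·C(7,5) + C(5,2)·C(7,4) + C(5,3)·C(7,3) + C(5,4)·C(7,2) = 7 + 105 + 350 + 350 + 105 = 917.

917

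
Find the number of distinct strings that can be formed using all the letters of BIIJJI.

60

BIIJJI has 6 letters with I appearing 3 times and J appearing twice.
So there are 6! / (3!·2!) = 60 distinguishable arrangements.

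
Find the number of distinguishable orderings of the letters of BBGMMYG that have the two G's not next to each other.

There are 7!/(2!·2!·2!) = 630 arrangements of BBGMMYG in total.
If the two G's are adjacent, glue them into one block, leaving 6 items to arrange: (6)!/(2!·2!) = 180 ways.
Hence 630 − 180 = 450.

450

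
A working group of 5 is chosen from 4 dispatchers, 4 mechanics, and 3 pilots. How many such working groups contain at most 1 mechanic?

161

Split by how many mechanics are chosen (0 through 1).
Sum: C(4,0)·C(7,5) + C(4,1)·C(7,4) = 21 + 140 = 161.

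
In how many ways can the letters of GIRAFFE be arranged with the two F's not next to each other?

There are 7!/(2!) = 2520 arrangements of GIRAFFE in total.
Arrangements with the F's together: treat FF as one letter, giving (6)! = 720.
Subtracting, 2520 − 720 = 1800 arrangements keep the F's apart.

1800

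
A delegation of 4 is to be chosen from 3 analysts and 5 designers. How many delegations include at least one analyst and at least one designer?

65

Unrestricted: C(8,4) = 70 ways to pick any 4 of the 8.
Selections missing a whole group: no analysts → C(5,4) = 5; no designers → C(3,4) = 0.
Both groups omitted at once is impossible, so 70 − 5 = 65.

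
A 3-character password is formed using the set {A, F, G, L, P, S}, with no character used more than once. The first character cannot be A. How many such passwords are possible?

The first character has 6−1 = 5 choices (anything except A).
The remaining 2 characters are filled from the other 5 symbols without repetition: 5 × 4 = 20.
Total: 5 × 20 = 100.

100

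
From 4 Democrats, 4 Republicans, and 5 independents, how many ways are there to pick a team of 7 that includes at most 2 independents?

708

Split by how many independents are chosen (0 through 2).
Sum: C(5,0)·C(8,7) + C(5,1)·C(8,6) + C(5,2)·C(8,5) = 8 + 140 + 560 = 708.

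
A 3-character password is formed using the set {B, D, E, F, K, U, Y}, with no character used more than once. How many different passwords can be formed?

Choose and order 3 of the 7 symbols: the first character has 7 options, the next 6, then 5.
7 × 6 × 5 = 210.

210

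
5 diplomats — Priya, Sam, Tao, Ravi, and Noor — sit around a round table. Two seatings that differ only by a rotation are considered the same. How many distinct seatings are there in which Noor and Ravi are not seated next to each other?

Without the restriction there are (4)! = 24 seatings.
Those with Noor next to Ravi: fuse the pair into one unit and seat 4 units around a circle — 2·(3)! = 12.
Subtracting, 24 − 12 = 12.

12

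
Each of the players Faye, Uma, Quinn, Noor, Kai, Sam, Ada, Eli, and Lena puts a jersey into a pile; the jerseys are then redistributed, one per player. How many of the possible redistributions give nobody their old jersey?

Count assignments avoiding every fixed point. For any j of the 9 players fixed to their old jersey, the other 9−j can be arranged in (9−j)! ways.
By inclusion–exclusion this is Σ_{j=0}^{9} (−1)^j C(9,j)·(9−j)!.
Computing: 362880 − 362880 + 181440 − 60480 + 15120 − 3024 + 504 − 72 + 9 − 1 = 133496.

133496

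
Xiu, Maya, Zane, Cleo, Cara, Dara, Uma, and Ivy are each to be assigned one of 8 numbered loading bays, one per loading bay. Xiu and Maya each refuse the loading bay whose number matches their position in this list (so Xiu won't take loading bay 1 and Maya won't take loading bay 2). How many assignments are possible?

30960

Let Aᵢ (for i ∈ {1, 2}) be the placements that put person i in their forbidden loading bay. Any j of these fix j positions, leaving (8−j)! ways to fill the rest, and there are C(2,j) ways to pick which j.
By inclusion–exclusion, the number of valid placements is Σ_{j=0}^{2} (−1)^j C(2,j)·(8−j)!.
Computing: 40320 − 10080 + 720 = 30960.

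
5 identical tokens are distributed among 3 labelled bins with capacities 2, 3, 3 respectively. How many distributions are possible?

By stars and bars, unrestricted non-negative solutions to x_1+…+x_3 = 5 number C(5+2,2) = 21.
Subtract solutions that violate a single cap (substitute x_i' = x_i − (cap_i+1)): x_1 ≥ 3 gives C(4,2) = 6; x_2 ≥ 4 gives C(3,2) = 3; x_3 ≥ 4 gives C(3,2) = 3. Together 12.
No two caps can be exceeded simultaneously, so the pair terms are all 0.
By inclusion–exclusion the count is 21 − 12 + 0 = 9.

9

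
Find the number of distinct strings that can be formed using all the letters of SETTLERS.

SETTLERS has 8 letters with E appearing twice, S appearing twice, and T appearing twice.
So there are 8! / (2!·2!·2!) = 5040 distinguishable arrangements.

5040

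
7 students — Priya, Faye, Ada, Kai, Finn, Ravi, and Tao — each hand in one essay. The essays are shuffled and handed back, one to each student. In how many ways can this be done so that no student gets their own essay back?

Let Aᵢ be the assignments in which student i gets their own essay. We want the size of the complement of A₁∪…∪A_7.
By inclusion–exclusion this is Σ_{j=0}^{7} (−1)^j C(7,j)·(7−j)!.
Computing: 5040 − 5040 + 2520 − 840 + 210 − 42 + 7 − 1 = 1854.

1854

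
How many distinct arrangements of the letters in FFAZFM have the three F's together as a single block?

Treat the 3 copies of F as a single block. The multiset to arrange is then {FFF, A, M, Z}, 4 items in all.
All 4 items are distinct, so there are (4)! = 24 arrangements.

24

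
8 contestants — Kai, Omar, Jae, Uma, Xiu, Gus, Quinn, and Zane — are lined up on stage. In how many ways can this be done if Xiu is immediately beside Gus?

10080

Place the 6 others and the Xiu-Gus pair as 7 objects in a line; the pair has 2 internal arrangements.
That gives 2 × 7! = 2 × 5040 = 10080.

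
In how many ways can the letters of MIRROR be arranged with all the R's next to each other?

24

Treat the 3 copies of R as a single block. The multiset to arrange is then {RRR, I, M, O}, 4 items in all.
All 4 items are distinct, so there are (4)! = 24 arrangements.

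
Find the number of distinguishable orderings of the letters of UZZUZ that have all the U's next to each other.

Treat the 2 copies of U as a single block. The multiset to arrange is then {UU, Z, Z, Z}, 4 items in all.
That gives (4)!/(3!) = 4 arrangements.

4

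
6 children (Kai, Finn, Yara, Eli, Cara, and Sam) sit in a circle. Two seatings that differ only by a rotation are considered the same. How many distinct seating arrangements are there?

120

Seat Kai anywhere (absorbing the rotational symmetry), then permute the other 5: (5)! = 120.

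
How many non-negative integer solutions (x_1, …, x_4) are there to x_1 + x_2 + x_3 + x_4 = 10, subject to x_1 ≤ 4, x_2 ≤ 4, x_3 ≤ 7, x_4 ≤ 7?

155

By stars and bars, unrestricted non-negative solutions to x_1+…+x_4 = 10 number C(10+3,3) = 286.
Subtract solutions that violate a single cap (substitute x_i' = x_i − (cap_i+1)): x_1 ≥ 5 gives C(8,3) = 56; x_2 ≥ 5 gives C(8,3) = 56; x_3 ≥ 8 gives C(5,3) = 10; x_4 ≥ 8 gives C(5,3) = 10. Together 132.
Add back pairs where two caps are both exceeded: 1 + 0 + 0 + 0 + 0 + 0 = 1.
By inclusion–exclusion the count is 286 − 132 + 1 = 155.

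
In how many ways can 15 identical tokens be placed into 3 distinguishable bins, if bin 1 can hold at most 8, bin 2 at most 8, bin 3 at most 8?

By stars and bars, unrestricted non-negative solutions to x_1+…+x_3 = 15 number C(15+2,2) = 136.
Subtract solutions that violate a single cap (substitute x_i' = x_i − (cap_i+1)): x_1 ≥ 9 gives C(8,2) = 28; x_2 ≥ 9 gives C(8,2) = 28; x_3 ≥ 9 gives C(8,2) = 28. Together 84.
No two caps can be exceeded simultaneously, so the pair terms are all 0.
By inclusion–exclusion the count is 136 − 84 + 0 = 52.

52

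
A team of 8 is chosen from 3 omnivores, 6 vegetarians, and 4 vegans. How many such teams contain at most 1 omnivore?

Split by how many omnivores are chosen (0 through 1).
Sum: C(3,0)·C(10,8) + C(3,1)·C(10,7) = 45 + 360 = 405.

405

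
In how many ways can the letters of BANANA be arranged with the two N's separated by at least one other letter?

40

There are 6!/(3!·2!) = 60 arrangements of BANANA in total.
Arrangements with the N's together: treat NN as one letter, giving (5)!/(3!) = 20.
Hence 60 − 20 = 40.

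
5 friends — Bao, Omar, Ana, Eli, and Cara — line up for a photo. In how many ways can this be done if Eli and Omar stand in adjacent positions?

Place the 3 others and the Eli-Omar pair as 4 objects in a line; the pair has 2 internal arrangements.
So the count is 2·(4)! = 48.

48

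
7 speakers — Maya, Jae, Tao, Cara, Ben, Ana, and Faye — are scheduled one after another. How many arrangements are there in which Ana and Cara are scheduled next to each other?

Glue Ana and Cara into one block (2 internal orders), leaving 6 units to arrange in a row.
That gives 2 × 6! = 2 × 720 = 1440.

1440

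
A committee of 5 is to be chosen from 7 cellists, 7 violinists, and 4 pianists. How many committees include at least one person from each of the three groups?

With no constraint there are C(18,5) = 8568 possible selections.
Subtract selections that omit an entire group: no cellists → C(11,5) = 462; no violinists → C(11,5) = 462; no pianists → C(14,5) = 2002.
Add back selections omitting two groups (i.e. drawn from a single group): C(7,5) + C(7,5) + C(4,5) = 42.
By inclusion–exclusion: 8568 − 2926 + 42 = 5684.

5684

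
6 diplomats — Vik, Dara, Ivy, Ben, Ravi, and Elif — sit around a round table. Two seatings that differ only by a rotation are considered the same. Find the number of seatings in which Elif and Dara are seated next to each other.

Glue Elif and Dara into a block (2 internal orders). Seating 5 units around a circle gives (4)! arrangements.
So 2 × (4)! = 2 × 24 = 48.

48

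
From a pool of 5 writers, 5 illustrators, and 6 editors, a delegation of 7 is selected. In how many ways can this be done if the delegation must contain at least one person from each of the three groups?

10660

With no constraint there are C(16,7) = 11440 possible selections.
Subtract selections that omit an entire group: no writers → C(11,7) = 330; no illustrators → C(11,7) = 330; no editors → C(10,7) = 120.
Add back selections omitting two groups (i.e. drawn from a single group): C(5,7) + C(5,7) + C(6,7) = 0.
By inclusion–exclusion: 11440 − 780 + 0 = 10660.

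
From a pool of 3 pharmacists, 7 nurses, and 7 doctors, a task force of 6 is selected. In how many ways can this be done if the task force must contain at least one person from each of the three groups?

Unrestricted: C(17,6) = 12376 ways to pick any 6 of the 17.
Subtract selections that omit an entire group: no pharmacists → C(14,6) = 3003; no nurses → C(10,6) = 210; no doctors → C(10,6) = 210.
Add back selections omitting two groups (i.e. drawn from a single group): C(3,6) + C(7,6) + C(7,6) = 14.
By inclusion–exclusion: 12376 − 3423 + 14 = 8967.

8967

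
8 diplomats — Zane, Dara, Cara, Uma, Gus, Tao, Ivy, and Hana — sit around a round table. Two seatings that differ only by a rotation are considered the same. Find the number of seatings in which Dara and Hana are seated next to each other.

1440

Glue Dara and Hana into a block (2 internal orders). Seating 7 units around a circle gives (6)! arrangements.
So 2 × (6)! = 2 × 720 = 1440.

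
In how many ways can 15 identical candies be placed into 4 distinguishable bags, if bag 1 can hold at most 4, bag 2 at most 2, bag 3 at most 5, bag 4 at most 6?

10

Ignoring the caps, the number of non-negative solutions to x_1+…+x_4 = 15 is C(18,3) = 816.
Subtract solutions that violate a single cap (substitute x_i' = x_i − (cap_i+1)): x_1 ≥ 5 gives C(13,3) = 286; x_2 ≥ 3 gives C(15,3) = 455; x_3 ≥ 6 gives C(12,3) = 220; x_4 ≥ 7 gives C(11,3) = 165. Together 1126.
Add back pairs where two caps are both exceeded: 120 + 35 + 20 + 84 + 56 + 10 = 325.
Subtract triples: 4 + 1 + 0 + 0 = 5.
By inclusion–exclusion the count is 816 − 1126 + 325 − 5 = 10.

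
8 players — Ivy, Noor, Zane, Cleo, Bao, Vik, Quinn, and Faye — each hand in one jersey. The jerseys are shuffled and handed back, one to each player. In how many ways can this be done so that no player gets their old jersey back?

Count assignments avoiding every fixed point. For any j of the 8 players fixed to their old jersey, the other 8−j can be arranged in (8−j)! ways.
By inclusion–exclusion this is Σ_{j=0}^{8} (−1)^j C(8,j)·(8−j)!.
Computing: 40320 − 40320 + 20160 − 6720 + 1680 − 336 + 56 − 8 + 1 = 14833.

14833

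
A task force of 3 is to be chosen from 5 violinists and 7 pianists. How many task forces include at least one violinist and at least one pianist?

175

Total 3-person selections from all 12: C(12,3) = 220.
Subtract selections that omit an entire group: no violinists → C(7,3) = 35; no pianists → C(5,3) = 10.
Both groups omitted at once is impossible, so 220 − 45 = 175.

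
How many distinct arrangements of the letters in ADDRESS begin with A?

180

With the first slot taken by A, it remains to arrange the other 6 letters (DDRESS).
Those 6 letters have D appearing twice and S appearing twice, giving (6)!/(2!·2!) = 180.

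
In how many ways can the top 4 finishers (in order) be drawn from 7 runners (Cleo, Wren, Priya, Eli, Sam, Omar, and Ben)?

There are 7 choices for 1st place, 6 for 2nd, and so on down to 4 for position 4.
That gives 7 × 6 × 5 × 4 = 840.

840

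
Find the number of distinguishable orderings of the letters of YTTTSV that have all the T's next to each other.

24

Treat the 3 copies of T as a single block. The multiset to arrange is then {TTT, S, V, Y}, 4 items in all.
All 4 items are distinct, so there are (4)! = 24 arrangements.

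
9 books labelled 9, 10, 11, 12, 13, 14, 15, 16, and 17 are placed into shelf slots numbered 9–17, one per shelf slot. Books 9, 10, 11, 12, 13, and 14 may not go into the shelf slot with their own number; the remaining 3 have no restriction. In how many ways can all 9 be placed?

Let Aᵢ (for 9 ≤ i ≤ 14) be the placements that put book i in its forbidden shelf slot. Any j of these fix j positions, leaving (9−j)! ways to fill the rest, and there are C(6,j) ways to pick which j.
By inclusion–exclusion, the number of valid placements is Σ_{j=0}^{6} (−1)^j C(6,j)·(9−j)!.
Computing: 362880 − 241920 + 75600 − 14400 + 1800 − 144 + 6 = 183822.

183822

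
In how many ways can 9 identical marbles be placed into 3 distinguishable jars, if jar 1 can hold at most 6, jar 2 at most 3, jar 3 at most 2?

Without the upper bounds there are C(11,2) = 55 ways to split 9 among 3 jars.
Subtract solutions that violate a single cap (substitute x_i' = x_i − (cap_i+1)): x_1 ≥ 7 gives C(4,2) = 6; x_2 ≥ 4 gives C(7,2) = 21; x_3 ≥ 3 gives C(8,2) = 28. Together 55.
Add back pairs where two caps are both exceeded: 0 + 0 + 6 = 6.
By inclusion–exclusion the count is 55 − 55 + 6 = 6.

6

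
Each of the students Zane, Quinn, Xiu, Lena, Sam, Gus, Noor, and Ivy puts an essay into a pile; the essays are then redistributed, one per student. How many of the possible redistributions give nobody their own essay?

This is the derangement count D_8: permutations of 8 items with no fixed point.
By inclusion–exclusion this is Σ_{j=0}^{8} (−1)^j C(8,j)·(8−j)!.
Computing: 40320 − 40320 + 20160 − 6720 + 1680 − 336 + 56 − 8 + 1 = 14833.

14833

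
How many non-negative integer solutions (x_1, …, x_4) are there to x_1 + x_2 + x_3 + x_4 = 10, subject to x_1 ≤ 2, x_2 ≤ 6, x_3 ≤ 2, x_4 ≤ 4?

27

Ignoring the caps, the number of non-negative solutions to x_1+…+x_4 = 10 is C(13,3) = 286.
Subtract solutions that violate a single cap (substitute x_i' = x_i − (cap_i+1)): x_1 ≥ 3 gives C(10,3) = 120; x_2 ≥ 7 gives C(6,3) = 20; x_3 ≥ 3 gives C(10,3) = 120; x_4 ≥ 5 gives C(8,3) = 56. Together 316.
Add back pairs where two caps are both exceeded: 1 + 35 + 10 + 1 + 0 + 10 = 57.
By inclusion–exclusion the count is 286 − 316 + 57 = 27.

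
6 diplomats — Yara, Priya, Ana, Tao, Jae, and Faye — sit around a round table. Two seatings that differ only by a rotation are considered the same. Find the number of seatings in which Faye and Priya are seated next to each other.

Glue Faye and Priya into a block (2 internal orders). Seating 5 units around a circle gives (4)! arrangements.
So 2 × (4)! = 2 × 24 = 48.

48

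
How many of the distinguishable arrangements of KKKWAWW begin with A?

Fix A in the first position and arrange the remaining 6 letters.
Those 6 letters have K appearing 3 times and W appearing 3 times, giving (6)!/(3!·3!) = 20.

20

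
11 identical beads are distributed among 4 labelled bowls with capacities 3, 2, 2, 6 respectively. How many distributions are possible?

10

By stars and bars, unrestricted non-negative solutions to x_1+…+x_4 = 11 number C(11+3,3) = 364.
Subtract solutions that violate a single cap (substitute x_i' = x_i − (cap_i+1)): x_1 ≥ 4 gives C(10,3) = 120; x_2 ≥ 3 gives C(11,3) = 165; x_3 ≥ 3 gives C(11,3) = 165; x_4 ≥ 7 gives C(7,3) = 35. Together 485.
Add back pairs where two caps are both exceeded: 35 + 35 + 1 + 56 + 4 + 4 = 135.
Subtract triples: 4 + 0 + 0 + 0 = 4.
By inclusion–exclusion the count is 364 − 485 + 135 − 4 = 10.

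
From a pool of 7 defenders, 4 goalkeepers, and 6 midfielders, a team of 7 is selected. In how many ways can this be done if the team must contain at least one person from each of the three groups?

With no constraint there are C(17,7) = 19448 possible selections.
Subtract selections that omit an entire group: no defenders → C(10,7) = 120; no goalkeepers → C(13,7) = 1716; no midfielders → C(11,7) = 330.
Add back selections omitting two groups (i.e. drawn from a single group): C(7,7) + C(4,7) + C(6,7) = 1.
By inclusion–exclusion: 19448 − 2166 + 1 = 17283.

17283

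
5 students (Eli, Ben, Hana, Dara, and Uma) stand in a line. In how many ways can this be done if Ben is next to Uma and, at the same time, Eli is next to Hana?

Treat {Ben,Uma} as one block (2 orders) and {Eli,Hana} as another (2 orders).
That leaves 3 units to arrange: 2 × 2 × 3! = 4 × 6 = 24.

24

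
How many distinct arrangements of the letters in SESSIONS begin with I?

210

With the first slot taken by I, it remains to arrange the other 7 letters (SESSONS).
Those 7 letters have S appearing 4 times, giving (7)!/(4!) = 210.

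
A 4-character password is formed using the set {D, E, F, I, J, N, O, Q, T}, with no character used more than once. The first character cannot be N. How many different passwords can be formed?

The first character has 9−1 = 8 choices (anything except N).
The remaining 3 characters are filled from the other 8 symbols without repetition: 8 × 7 × 6 = 336.
Total: 8 × 336 = 2688.

2688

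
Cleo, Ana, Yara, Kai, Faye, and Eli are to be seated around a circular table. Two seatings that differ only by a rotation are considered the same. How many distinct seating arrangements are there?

Fix one person's seat to break rotational symmetry; the remaining 5 people can be arranged in (5)! = 120 ways.

120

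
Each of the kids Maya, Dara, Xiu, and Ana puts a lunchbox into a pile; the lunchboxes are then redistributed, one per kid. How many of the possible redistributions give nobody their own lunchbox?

9

This is the derangement count D_4: permutations of 4 items with no fixed point.
By inclusion–exclusion this is Σ_{j=0}^{4} (−1)^j C(4,j)·(4−j)!.
Computing: 24 − 24 + 12 − 4 + 1 = 9.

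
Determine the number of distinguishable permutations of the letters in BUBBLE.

120

Letter multiplicities in BUBBLE: B×3, E×1, L×1, U×1.
The number of distinct arrangements is 6!/(3!) = 720/6 = 120.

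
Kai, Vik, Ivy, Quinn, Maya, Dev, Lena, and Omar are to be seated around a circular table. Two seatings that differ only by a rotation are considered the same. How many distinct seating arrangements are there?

5040

Around a circle, 8 distinct people have 8!/8 = (7)! = 5040 rotationally distinct seatings.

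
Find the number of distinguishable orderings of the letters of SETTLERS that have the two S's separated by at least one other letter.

Total arrangements of SETTLERS: 8!/(2!·2!·2!) = 5040.
Arrangements with the S's together: treat SS as one letter, giving (7)!/(2!·2!) = 1260.
Subtracting, 5040 − 1260 = 3780 arrangements keep the S's apart.

3780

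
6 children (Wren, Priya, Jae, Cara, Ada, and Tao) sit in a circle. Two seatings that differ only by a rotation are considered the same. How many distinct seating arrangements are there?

120

Seat Wren anywhere (absorbing the rotational symmetry), then permute the other 5: (5)! = 120.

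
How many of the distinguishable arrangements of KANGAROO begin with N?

With the first slot taken by N, it remains to arrange the other 7 letters (KAGAROO).
Those 7 letters have A appearing twice and O appearing twice, giving (7)!/(2!·2!) = 1260.

1260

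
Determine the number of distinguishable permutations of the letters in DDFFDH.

The 6 letters of DDFFDH have repeats: D appearing 3 times and F appearing twice.
So there are 6! / (3!·2!) = 60 distinguishable arrangements.

60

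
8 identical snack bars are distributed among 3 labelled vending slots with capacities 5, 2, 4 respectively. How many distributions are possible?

By stars and bars, unrestricted non-negative solutions to x_1+…+x_3 = 8 number C(8+2,2) = 45.
Subtract solutions that violate a single cap (substitute x_i' = x_i − (cap_i+1)): x_1 ≥ 6 gives C(4,2) = 6; x_2 ≥ 3 gives C(7,2) = 21; x_3 ≥ 5 gives C(5,2) = 10. Together 37.
Add back pairs where two caps are both exceeded: 0 + 0 + 1 = 1.
By inclusion–exclusion the count is 45 − 37 + 1 = 9.

9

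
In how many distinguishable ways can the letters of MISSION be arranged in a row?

MISSION has 7 letters with I appearing twice and S appearing twice.
The number of distinct arrangements is 7!/(2!·2!) = 5040/4 = 1260.

1260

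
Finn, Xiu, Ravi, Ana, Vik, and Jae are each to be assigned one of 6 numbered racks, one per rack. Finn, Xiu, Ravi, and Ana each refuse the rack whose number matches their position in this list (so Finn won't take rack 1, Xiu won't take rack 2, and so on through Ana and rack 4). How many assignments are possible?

Let Aᵢ (for 1 ≤ i ≤ 4) be the placements that put person i in their forbidden rack. Any j of these fix j positions, leaving (6−j)! ways to fill the rest, and there are C(4,j) ways to pick which j.
By inclusion–exclusion, the number of valid placements is Σ_{j=0}^{4} (−1)^j C(4,j)·(6−j)!.
Computing: 720 − 480 + 144 − 24 + 2 = 362.

362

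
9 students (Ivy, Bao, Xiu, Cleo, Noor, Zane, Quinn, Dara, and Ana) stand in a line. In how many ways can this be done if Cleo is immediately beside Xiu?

80640

Place the 7 others and the Cleo-Xiu pair as 8 objects in a line; the pair has 2 internal arrangements.
That gives 2 × 8! = 2 × 40320 = 80640.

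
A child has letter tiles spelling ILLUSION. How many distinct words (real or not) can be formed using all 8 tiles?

Letter multiplicities in ILLUSION: I×2, L×2, N×1, O×1, S×1, U×1.
The number of distinct arrangements is 8!/(2!·2!) = 40320/4 = 10080.

10080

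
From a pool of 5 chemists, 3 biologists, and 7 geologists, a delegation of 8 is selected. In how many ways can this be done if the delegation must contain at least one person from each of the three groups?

5894

Unrestricted: C(15,8) = 6435 ways to pick any 8 of the 15.
Subtract selections that omit an entire group: no chemists → C(10,8) = 45; no biologists → C(12,8) = 495; no geologists → C(8,8) = 1.
Add back selections omitting two groups (i.e. drawn from a single group): C(5,8) + C(3,8) + C(7,8) = 0.
By inclusion–exclusion: 6435 − 541 + 0 = 5894.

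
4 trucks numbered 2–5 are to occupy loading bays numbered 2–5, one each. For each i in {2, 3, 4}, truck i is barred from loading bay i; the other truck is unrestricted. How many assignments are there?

11

Let Aᵢ (for i ∈ {2, 3, 4}) be the placements that put truck i in its forbidden loading bay. Any j of these fix j positions, leaving (4−j)! ways to fill the rest, and there are C(3,j) ways to pick which j.
By inclusion–exclusion, the number of valid placements is Σ_{j=0}^{3} (−1)^j C(3,j)·(4−j)!.
Computing: 24 − 18 + 6 − 1 = 11.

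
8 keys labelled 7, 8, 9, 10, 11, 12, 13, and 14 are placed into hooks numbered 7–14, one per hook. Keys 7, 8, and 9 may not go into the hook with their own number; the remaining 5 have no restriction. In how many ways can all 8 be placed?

Let Aᵢ (for i ∈ {7, 8, 9}) be the placements that put key i in its forbidden hook. Any j of these fix j positions, leaving (8−j)! ways to fill the rest, and there are C(3,j) ways to pick which j.
By inclusion–exclusion, the number of valid placements is Σ_{j=0}^{3} (−1)^j C(3,j)·(8−j)!.
Computing: 40320 − 15120 + 2160 − 120 = 27240.

27240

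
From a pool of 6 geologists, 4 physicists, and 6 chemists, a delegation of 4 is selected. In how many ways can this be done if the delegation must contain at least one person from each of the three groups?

With no constraint there are C(16,4) = 1820 possible selections.
Subtract selections that omit an entire group: no geologists → C(10,4) = 210; no physicists → C(12,4) = 495; no chemists → C(10,4) = 210.
Add back selections omitting two groups (i.e. drawn from a single group): C(6,4) + C(4,4) + C(6,4) = 31.
By inclusion–exclusion: 1820 − 915 + 31 = 936.

936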